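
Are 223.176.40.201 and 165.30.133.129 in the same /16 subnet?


Mask: 255.255.0.0
223.176.40.201 AND mask = 223.176.0.0
165.30.133.129 AND mask = 165.30.0.0
No, different subnets (223.176.0.0 vs 165.30.0.0)


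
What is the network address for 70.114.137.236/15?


IP:   01000110.01110010.10001001.11101100
Mask: 11111111.11111110.00000000.00000000
AND operation:
Net:  01000110.01110010.00000000.00000000
Network: 70.114.0.0/15


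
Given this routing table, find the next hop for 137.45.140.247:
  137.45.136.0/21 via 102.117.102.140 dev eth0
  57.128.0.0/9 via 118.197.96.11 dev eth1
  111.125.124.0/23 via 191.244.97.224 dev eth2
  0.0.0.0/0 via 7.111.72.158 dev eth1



Longest prefix match for 137.45.140.247:
  /21 137.45.136.0: MATCH
  /9 57.128.0.0: no
  /23 111.125.124.0: no
  /0 0.0.0.0: MATCH
Selected: next-hop 102.117.102.140 via eth0 (matched /21)


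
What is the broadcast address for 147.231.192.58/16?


Network: 147.231.0.0/16
Host bits = 16
Set all host bits to 1:
Broadcast: 147.231.255.255


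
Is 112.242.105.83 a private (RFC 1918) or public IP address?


RFC 1918 private ranges:
  10.0.0.0/8 (10.0.0.0 - 10.255.255.255)
  172.16.0.0/12 (172.16.0.0 - 172.31.255.255)
  192.168.0.0/16 (192.168.0.0 - 192.168.255.255)
Public (not in any RFC 1918 range)


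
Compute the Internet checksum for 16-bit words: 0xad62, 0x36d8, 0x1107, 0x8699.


Sum all words (with carry folding):
+ 0xad62 = 0xad62
+ 0x36d8 = 0xe43a
+ 0x1107 = 0xf541
+ 0x8699 = 0x7bdb
One's complement: ~0x7bdb
Checksum = 0x8424


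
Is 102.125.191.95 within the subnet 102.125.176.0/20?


Subnet network: 102.125.176.0
Test IP AND mask: 102.125.176.0
Yes, 102.125.191.95 is in 102.125.176.0/20


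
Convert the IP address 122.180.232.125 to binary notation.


122 = 01111010
180 = 10110100
232 = 11101000
125 = 01111101
Binary: 01111010.10110100.11101000.01111101


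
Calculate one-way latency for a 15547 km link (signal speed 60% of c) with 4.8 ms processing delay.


Speed = 0.6 * 3e5 km/s = 180000 km/s
Propagation delay = 15547 / 180000 = 0.0864 s = 86.3722 ms
Processing delay = 4.8 ms
Total one-way latency = 91.1722 ms


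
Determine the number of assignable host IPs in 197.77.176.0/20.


Host bits = 32 - 20 = 12
Total addresses = 2^12 = 4096
Usable = total - 2 (network and broadcast)
Usable hosts: 4094


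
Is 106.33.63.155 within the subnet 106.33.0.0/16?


Subnet network: 106.33.0.0
Test IP AND mask: 106.33.0.0
Yes, 106.33.63.155 is in 106.33.0.0/16


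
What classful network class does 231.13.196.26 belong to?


First octet: 231
Binary: 11100111
1110xxxx -> Class D (224-239)
Class D (multicast), default mask N/A


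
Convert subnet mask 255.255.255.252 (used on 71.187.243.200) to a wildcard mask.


Subnet mask: 255.255.255.252
Wildcard = 255.255.255.255 - subnet mask
255 - 255 = 0
255 - 255 = 0
255 - 255 = 0
255 - 252 = 3
Wildcard: 0.0.0.3


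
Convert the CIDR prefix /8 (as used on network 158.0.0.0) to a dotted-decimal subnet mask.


/8 means 8 network bits, 24 host bits
Binary: 11111111000000000000000000000000
Mask: 255.0.0.0


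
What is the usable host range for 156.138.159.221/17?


Network: 156.138.128.0
Broadcast: 156.138.255.255
First usable = network + 1
Last usable = broadcast - 1
Range: 156.138.128.1 to 156.138.255.254


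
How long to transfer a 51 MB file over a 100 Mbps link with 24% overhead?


Effective throughput = 100 * (1 - 24/100) = 76 Mbps
File size in Mb = 51 * 8 = 408 Mb
Time = 408 / 76
Time = 5.3684 seconds


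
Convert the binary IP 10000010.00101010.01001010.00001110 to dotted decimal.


10000010 = 130
00101010 = 42
01001010 = 74
00001110 = 14
IP: 130.42.74.14


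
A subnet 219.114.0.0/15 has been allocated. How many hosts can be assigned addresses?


Host bits = 32 - 15 = 17
Total addresses = 2^17 = 131072
Usable = total - 2 (network and broadcast)
Usable hosts: 131070


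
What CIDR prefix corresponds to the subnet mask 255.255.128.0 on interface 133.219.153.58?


Binary: 11111111.11111111.10000000.00000000
Count leading 1s
Prefix: /17


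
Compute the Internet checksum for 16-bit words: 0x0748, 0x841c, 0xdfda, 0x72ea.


Sum all words (with carry folding):
+ 0x0748 = 0x0748
+ 0x841c = 0x8b64
+ 0xdfda = 0x6b3f
+ 0x72ea = 0xde29
One's complement: ~0xde29
Checksum = 0x21d6


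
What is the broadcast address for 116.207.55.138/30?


Network: 116.207.55.136/30
Host bits = 2
Set all host bits to 1:
Broadcast: 116.207.55.139


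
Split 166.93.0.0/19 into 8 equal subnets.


New prefix = 19 + 3 = 22
Each subnet has 1024 addresses
  166.93.0.0/22
  166.93.4.0/22
  166.93.8.0/22
  166.93.12.0/22
  166.93.16.0/22
  166.93.20.0/22
  166.93.24.0/22
  166.93.28.0/22
Subnets: 166.93.0.0/22, 166.93.4.0/22, 166.93.8.0/22, 166.93.12.0/22, 166.93.16.0/22, 166.93.20.0/22, 166.93.24.0/22, 166.93.28.0/22


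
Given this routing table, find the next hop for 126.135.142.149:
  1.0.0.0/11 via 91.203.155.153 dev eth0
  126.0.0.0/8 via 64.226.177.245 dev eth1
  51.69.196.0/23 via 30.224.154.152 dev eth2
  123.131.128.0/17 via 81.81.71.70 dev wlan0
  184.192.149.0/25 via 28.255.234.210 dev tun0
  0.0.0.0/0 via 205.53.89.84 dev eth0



Longest prefix match for 126.135.142.149:
  /11 1.0.0.0: no
  /8 126.0.0.0: MATCH
  /23 51.69.196.0: no
  /17 123.131.128.0: no
  /25 184.192.149.0: no
  /0 0.0.0.0: MATCH
Selected: next-hop 64.226.177.245 via eth1 (matched /8)


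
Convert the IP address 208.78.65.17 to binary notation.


208 = 11010000
78 = 01001110
65 = 01000001
17 = 00010001
Binary: 11010000.01001110.01000001.00010001


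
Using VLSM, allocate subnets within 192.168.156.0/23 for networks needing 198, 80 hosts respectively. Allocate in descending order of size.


198 hosts -> /24 (254 usable): 192.168.156.0/24
80 hosts -> /25 (126 usable): 192.168.157.0/25
Allocation: 192.168.156.0/24 (198 hosts, 254 usable); 192.168.157.0/25 (80 hosts, 126 usable)


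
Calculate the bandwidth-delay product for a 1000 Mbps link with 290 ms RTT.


BDP = bandwidth * RTT
= 1000 Mbps * 290 ms
= 1000 * 1e6 * 290 / 1000 bits
= 290000000 bits
= 36250000 bytes
= 35400.3906 KB
BDP = 290000000 bits (36250000 bytes)


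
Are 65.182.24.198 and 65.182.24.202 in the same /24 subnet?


Mask: 255.255.255.0
65.182.24.198 AND mask = 65.182.24.0
65.182.24.202 AND mask = 65.182.24.0
Yes, same subnet (65.182.24.0)


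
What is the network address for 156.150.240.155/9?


IP:   10011100.10010110.11110000.10011011
Mask: 11111111.10000000.00000000.00000000
AND operation:
Net:  10011100.10000000.00000000.00000000
Network: 156.128.0.0/9


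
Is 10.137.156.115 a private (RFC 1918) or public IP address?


RFC 1918 private ranges:
  10.0.0.0/8 (10.0.0.0 - 10.255.255.255)
  172.16.0.0/12 (172.16.0.0 - 172.31.255.255)
  192.168.0.0/16 (192.168.0.0 - 192.168.255.255)
Private (in 10.0.0.0/8)


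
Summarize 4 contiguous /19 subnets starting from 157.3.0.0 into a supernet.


Original prefix: /19
Number of subnets: 4 = 2^2
New prefix = 19 - 2 = 17
Supernet: 157.3.0.0/17


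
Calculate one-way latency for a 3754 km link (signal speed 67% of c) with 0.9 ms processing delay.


Speed = 0.67 * 3e5 km/s = 201000 km/s
Propagation delay = 3754 / 201000 = 0.0187 s = 18.6766 ms
Processing delay = 0.9 ms
Total one-way latency = 19.5766 ms


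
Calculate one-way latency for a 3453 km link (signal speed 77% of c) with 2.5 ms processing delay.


Speed = 0.77 * 3e5 km/s = 231000 km/s
Propagation delay = 3453 / 231000 = 0.0149 s = 14.9481 ms
Processing delay = 2.5 ms
Total one-way latency = 17.4481 ms


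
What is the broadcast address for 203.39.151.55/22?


Network: 203.39.148.0/22
Host bits = 10
Set all host bits to 1:
Broadcast: 203.39.151.255


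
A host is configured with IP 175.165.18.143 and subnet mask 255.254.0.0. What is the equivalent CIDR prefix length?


Binary: 11111111.11111110.00000000.00000000
Count leading 1s
Prefix: /15


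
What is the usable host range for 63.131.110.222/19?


Network: 63.131.96.0
Broadcast: 63.131.127.255
First usable = network + 1
Last usable = broadcast - 1
Range: 63.131.96.1 to 63.131.127.254


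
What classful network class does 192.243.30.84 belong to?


First octet: 192
Binary: 11000000
110xxxxx -> Class C (192-223)
Class C, default mask 255.255.255.0 (/24)


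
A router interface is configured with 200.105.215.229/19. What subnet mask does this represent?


/19 means 19 network bits, 13 host bits
Binary: 11111111111111111110000000000000
Mask: 255.255.224.0


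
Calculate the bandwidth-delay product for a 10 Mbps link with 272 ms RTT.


BDP = bandwidth * RTT
= 10 Mbps * 272 ms
= 10 * 1e6 * 272 / 1000 bits
= 2720000 bits
= 340000 bytes
= 332.0312 KB
BDP = 2720000 bits (340000 bytes)


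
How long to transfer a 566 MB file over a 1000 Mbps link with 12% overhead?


Effective throughput = 1000 * (1 - 12/100) = 880 Mbps
File size in Mb = 566 * 8 = 4528 Mb
Time = 4528 / 880
Time = 5.1455 seconds


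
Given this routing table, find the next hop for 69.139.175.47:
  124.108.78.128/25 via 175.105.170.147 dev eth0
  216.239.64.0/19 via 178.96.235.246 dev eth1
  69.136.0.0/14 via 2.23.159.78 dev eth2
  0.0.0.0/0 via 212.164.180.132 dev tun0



Longest prefix match for 69.139.175.47:
  /25 124.108.78.128: no
  /19 216.239.64.0: no
  /14 69.136.0.0: MATCH
  /0 0.0.0.0: MATCH
Selected: next-hop 2.23.159.78 via eth2 (matched /14)


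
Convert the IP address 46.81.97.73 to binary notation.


46 = 00101110
81 = 01010001
97 = 01100001
73 = 01001001
Binary: 00101110.01010001.01100001.01001001


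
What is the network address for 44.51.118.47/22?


IP:   00101100.00110011.01110110.00101111
Mask: 11111111.11111111.11111100.00000000
AND operation:
Net:  00101100.00110011.01110100.00000000
Network: 44.51.116.0/22


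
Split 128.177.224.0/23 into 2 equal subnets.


New prefix = 23 + 1 = 24
Each subnet has 256 addresses
  128.177.224.0/24
  128.177.225.0/24
Subnets: 128.177.224.0/24, 128.177.225.0/24


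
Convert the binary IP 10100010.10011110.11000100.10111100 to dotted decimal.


10100010 = 162
10011110 = 158
11000100 = 196
10111100 = 188
IP: 162.158.196.188


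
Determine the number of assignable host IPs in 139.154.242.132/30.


Host bits = 32 - 30 = 2
Total addresses = 2^2 = 4
Usable = total - 2 (network and broadcast)
Usable hosts: 2


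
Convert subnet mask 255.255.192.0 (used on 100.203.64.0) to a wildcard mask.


Subnet mask: 255.255.192.0
Wildcard = 255.255.255.255 - subnet mask
255 - 255 = 0
255 - 255 = 0
255 - 192 = 63
255 - 0 = 255
Wildcard: 0.0.63.255


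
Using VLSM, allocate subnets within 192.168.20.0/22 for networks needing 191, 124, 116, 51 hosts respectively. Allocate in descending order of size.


191 hosts -> /24 (254 usable): 192.168.20.0/24
124 hosts -> /25 (126 usable): 192.168.21.0/25
116 hosts -> /25 (126 usable): 192.168.21.128/25
51 hosts -> /26 (62 usable): 192.168.22.0/26
Allocation: 192.168.20.0/24 (191 hosts, 254 usable); 192.168.21.0/25 (124 hosts, 126 usable); 192.168.21.128/25 (116 hosts, 126 usable); 192.168.22.0/26 (51 hosts, 62 usable)


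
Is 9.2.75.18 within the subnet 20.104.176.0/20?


Subnet network: 20.104.176.0
Test IP AND mask: 9.2.64.0
No, 9.2.75.18 is not in 20.104.176.0/20


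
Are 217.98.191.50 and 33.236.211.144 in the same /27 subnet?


Mask: 255.255.255.224
217.98.191.50 AND mask = 217.98.191.32
33.236.211.144 AND mask = 33.236.211.128
No, different subnets (217.98.191.32 vs 33.236.211.128)


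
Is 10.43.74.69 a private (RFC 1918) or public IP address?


RFC 1918 private ranges:
  10.0.0.0/8 (10.0.0.0 - 10.255.255.255)
  172.16.0.0/12 (172.16.0.0 - 172.31.255.255)
  192.168.0.0/16 (192.168.0.0 - 192.168.255.255)
Private (in 10.0.0.0/8)


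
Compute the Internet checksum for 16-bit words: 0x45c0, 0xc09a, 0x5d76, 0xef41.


Sum all words (with carry folding):
+ 0x45c0 = 0x45c0
+ 0xc09a = 0x065b
+ 0x5d76 = 0x63d1
+ 0xef41 = 0x5313
One's complement: ~0x5313
Checksum = 0xacec


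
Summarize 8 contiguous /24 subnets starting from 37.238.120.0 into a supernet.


Original prefix: /24
Number of subnets: 8 = 2^3
New prefix = 24 - 3 = 21
Supernet: 37.238.120.0/21


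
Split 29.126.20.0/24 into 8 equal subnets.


New prefix = 24 + 3 = 27
Each subnet has 32 addresses
  29.126.20.0/27
  29.126.20.32/27
  29.126.20.64/27
  29.126.20.96/27
  29.126.20.128/27
  29.126.20.160/27
  29.126.20.192/27
  29.126.20.224/27
Subnets: 29.126.20.0/27, 29.126.20.32/27, 29.126.20.64/27, 29.126.20.96/27, 29.126.20.128/27, 29.126.20.160/27, 29.126.20.192/27, 29.126.20.224/27


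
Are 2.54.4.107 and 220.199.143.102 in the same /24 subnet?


Mask: 255.255.255.0
2.54.4.107 AND mask = 2.54.4.0
220.199.143.102 AND mask = 220.199.143.0
No, different subnets (2.54.4.0 vs 220.199.143.0)


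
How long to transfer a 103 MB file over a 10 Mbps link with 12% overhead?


Effective throughput = 10 * (1 - 12/100) = 8.8 Mbps
File size in Mb = 103 * 8 = 824 Mb
Time = 824 / 8.8
Time = 93.6364 seconds


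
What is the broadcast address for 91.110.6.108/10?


Network: 91.64.0.0/10
Host bits = 22
Set all host bits to 1:
Broadcast: 91.127.255.255


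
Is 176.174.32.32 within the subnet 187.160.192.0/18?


Subnet network: 187.160.192.0
Test IP AND mask: 176.174.0.0
No, 176.174.32.32 is not in 187.160.192.0/18


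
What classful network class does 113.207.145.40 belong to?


First octet: 113
Binary: 01110001
0xxxxxxx -> Class A (1-126)
Class A, default mask 255.0.0.0 (/8)


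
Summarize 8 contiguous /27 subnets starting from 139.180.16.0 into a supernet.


Original prefix: /27
Number of subnets: 8 = 2^3
New prefix = 27 - 3 = 24
Supernet: 139.180.16.0/24


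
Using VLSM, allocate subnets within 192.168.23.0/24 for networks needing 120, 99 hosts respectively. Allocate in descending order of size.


120 hosts -> /25 (126 usable): 192.168.23.0/25
99 hosts -> /25 (126 usable): 192.168.23.128/25
Allocation: 192.168.23.0/25 (120 hosts, 126 usable); 192.168.23.128/25 (99 hosts, 126 usable)


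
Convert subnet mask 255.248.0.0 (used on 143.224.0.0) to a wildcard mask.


Subnet mask: 255.248.0.0
Wildcard = 255.255.255.255 - subnet mask
255 - 255 = 0
255 - 248 = 7
255 - 0 = 255
255 - 0 = 255
Wildcard: 0.7.255.255


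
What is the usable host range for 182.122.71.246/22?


Network: 182.122.68.0
Broadcast: 182.122.71.255
First usable = network + 1
Last usable = broadcast - 1
Range: 182.122.68.1 to 182.122.71.254


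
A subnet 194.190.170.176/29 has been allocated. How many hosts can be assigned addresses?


Host bits = 32 - 29 = 3
Total addresses = 2^3 = 8
Usable = total - 2 (network and broadcast)
Usable hosts: 6


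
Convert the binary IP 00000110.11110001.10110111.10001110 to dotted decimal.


00000110 = 6
11110001 = 241
10110111 = 183
10001110 = 142
IP: 6.241.183.142


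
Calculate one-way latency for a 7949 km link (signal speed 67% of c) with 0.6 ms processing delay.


Speed = 0.67 * 3e5 km/s = 201000 km/s
Propagation delay = 7949 / 201000 = 0.0395 s = 39.5473 ms
Processing delay = 0.6 ms
Total one-way latency = 40.1473 ms


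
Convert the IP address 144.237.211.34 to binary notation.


144 = 10010000
237 = 11101101
211 = 11010011
34 = 00100010
Binary: 10010000.11101101.11010011.00100010


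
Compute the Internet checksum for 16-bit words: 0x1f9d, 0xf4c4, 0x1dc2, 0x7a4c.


Sum all words (with carry folding):
+ 0x1f9d = 0x1f9d
+ 0xf4c4 = 0x1462
+ 0x1dc2 = 0x3224
+ 0x7a4c = 0xac70
One's complement: ~0xac70
Checksum = 0x538f


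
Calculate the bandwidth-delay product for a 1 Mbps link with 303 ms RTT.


BDP = bandwidth * RTT
= 1 Mbps * 303 ms
= 1 * 1e6 * 303 / 1000 bits
= 303000 bits
= 37875 bytes
= 36.9873 KB
BDP = 303000 bits (37875 bytes)


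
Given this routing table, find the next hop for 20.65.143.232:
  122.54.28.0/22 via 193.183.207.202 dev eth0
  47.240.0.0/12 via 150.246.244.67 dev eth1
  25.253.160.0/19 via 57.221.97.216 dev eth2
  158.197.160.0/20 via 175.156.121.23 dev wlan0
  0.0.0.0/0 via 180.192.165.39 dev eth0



Longest prefix match for 20.65.143.232:
  /22 122.54.28.0: no
  /12 47.240.0.0: no
  /19 25.253.160.0: no
  /20 158.197.160.0: no
  /0 0.0.0.0: MATCH
Selected: next-hop 180.192.165.39 via eth0 (matched /0)


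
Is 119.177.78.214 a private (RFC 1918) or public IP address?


RFC 1918 private ranges:
  10.0.0.0/8 (10.0.0.0 - 10.255.255.255)
  172.16.0.0/12 (172.16.0.0 - 172.31.255.255)
  192.168.0.0/16 (192.168.0.0 - 192.168.255.255)
Public (not in any RFC 1918 range)


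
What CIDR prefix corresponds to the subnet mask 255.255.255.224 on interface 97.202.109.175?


Binary: 11111111.11111111.11111111.11100000
Count leading 1s
Prefix: /27


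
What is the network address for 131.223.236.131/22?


IP:   10000011.11011111.11101100.10000011
Mask: 11111111.11111111.11111100.00000000
AND operation:
Net:  10000011.11011111.11101100.00000000
Network: 131.223.236.0/22


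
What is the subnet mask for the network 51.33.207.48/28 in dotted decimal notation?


/28 means 28 network bits, 4 host bits
Binary: 11111111111111111111111111110000
Mask: 255.255.255.240


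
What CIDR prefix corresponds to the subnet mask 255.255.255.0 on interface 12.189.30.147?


Binary: 11111111.11111111.11111111.00000000
Count leading 1s
Prefix: /24


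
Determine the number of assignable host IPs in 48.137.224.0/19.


Host bits = 32 - 19 = 13
Total addresses = 2^13 = 8192
Usable = total - 2 (network and broadcast)
Usable hosts: 8190


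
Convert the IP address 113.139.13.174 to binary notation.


113 = 01110001
139 = 10001011
13 = 00001101
174 = 10101110
Binary: 01110001.10001011.00001101.10101110


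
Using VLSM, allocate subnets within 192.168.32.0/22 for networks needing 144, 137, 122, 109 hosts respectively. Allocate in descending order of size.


144 hosts -> /24 (254 usable): 192.168.32.0/24
137 hosts -> /24 (254 usable): 192.168.33.0/24
122 hosts -> /25 (126 usable): 192.168.34.0/25
109 hosts -> /25 (126 usable): 192.168.34.128/25
Allocation: 192.168.32.0/24 (144 hosts, 254 usable); 192.168.33.0/24 (137 hosts, 254 usable); 192.168.34.0/25 (122 hosts, 126 usable); 192.168.34.128/25 (109 hosts, 126 usable)


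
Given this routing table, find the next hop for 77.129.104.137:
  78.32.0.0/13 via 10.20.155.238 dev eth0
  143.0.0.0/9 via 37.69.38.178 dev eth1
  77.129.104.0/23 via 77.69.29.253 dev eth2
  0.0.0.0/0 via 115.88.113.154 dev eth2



Longest prefix match for 77.129.104.137:
  /13 78.32.0.0: no
  /9 143.0.0.0: no
  /23 77.129.104.0: MATCH
  /0 0.0.0.0: MATCH
Selected: next-hop 77.69.29.253 via eth2 (matched /23)


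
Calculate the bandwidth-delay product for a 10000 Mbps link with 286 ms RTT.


BDP = bandwidth * RTT
= 10000 Mbps * 286 ms
= 10000 * 1e6 * 286 / 1000 bits
= 2860000000 bits
= 357500000 bytes
= 349121.0938 KB
BDP = 2860000000 bits (357500000 bytes)


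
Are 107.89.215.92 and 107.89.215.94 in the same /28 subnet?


Mask: 255.255.255.240
107.89.215.92 AND mask = 107.89.215.80
107.89.215.94 AND mask = 107.89.215.80
Yes, same subnet (107.89.215.80)


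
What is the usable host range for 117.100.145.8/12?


Network: 117.96.0.0
Broadcast: 117.111.255.255
First usable = network + 1
Last usable = broadcast - 1
Range: 117.96.0.1 to 117.111.255.254


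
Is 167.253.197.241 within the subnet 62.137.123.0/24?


Subnet network: 62.137.123.0
Test IP AND mask: 167.253.197.0
No, 167.253.197.241 is not in 62.137.123.0/24


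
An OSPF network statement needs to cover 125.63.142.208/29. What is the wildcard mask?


Subnet mask: 255.255.255.248
Wildcard = 255.255.255.255 - subnet mask
255 - 255 = 0
255 - 255 = 0
255 - 255 = 0
255 - 248 = 7
Wildcard: 0.0.0.7


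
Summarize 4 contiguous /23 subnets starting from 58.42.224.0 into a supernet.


Original prefix: /23
Number of subnets: 4 = 2^2
New prefix = 23 - 2 = 21
Supernet: 58.42.224.0/21


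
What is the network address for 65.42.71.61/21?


IP:   01000001.00101010.01000111.00111101
Mask: 11111111.11111111.11111000.00000000
AND operation:
Net:  01000001.00101010.01000000.00000000
Network: 65.42.64.0/21


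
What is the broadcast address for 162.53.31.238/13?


Network: 162.48.0.0/13
Host bits = 19
Set all host bits to 1:
Broadcast: 162.55.255.255


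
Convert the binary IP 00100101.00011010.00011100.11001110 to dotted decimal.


00100101 = 37
00011010 = 26
00011100 = 28
11001110 = 206
IP: 37.26.28.206


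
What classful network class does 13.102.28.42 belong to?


First octet: 13
Binary: 00001101
0xxxxxxx -> Class A (1-126)
Class A, default mask 255.0.0.0 (/8)


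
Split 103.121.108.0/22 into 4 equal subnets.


New prefix = 22 + 2 = 24
Each subnet has 256 addresses
  103.121.108.0/24
  103.121.109.0/24
  103.121.110.0/24
  103.121.111.0/24
Subnets: 103.121.108.0/24, 103.121.109.0/24, 103.121.110.0/24, 103.121.111.0/24


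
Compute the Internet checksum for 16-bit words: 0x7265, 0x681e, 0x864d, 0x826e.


Sum all words (with carry folding):
+ 0x7265 = 0x7265
+ 0x681e = 0xda83
+ 0x864d = 0x60d1
+ 0x826e = 0xe33f
One's complement: ~0xe33f
Checksum = 0x1cc0


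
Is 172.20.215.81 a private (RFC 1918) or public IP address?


RFC 1918 private ranges:
  10.0.0.0/8 (10.0.0.0 - 10.255.255.255)
  172.16.0.0/12 (172.16.0.0 - 172.31.255.255)
  192.168.0.0/16 (192.168.0.0 - 192.168.255.255)
Private (in 172.16.0.0/12)


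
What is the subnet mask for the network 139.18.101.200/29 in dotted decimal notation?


/29 means 29 network bits, 3 host bits
Binary: 11111111111111111111111111111000
Mask: 255.255.255.248


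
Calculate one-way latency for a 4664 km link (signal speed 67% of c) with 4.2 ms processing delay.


Speed = 0.67 * 3e5 km/s = 201000 km/s
Propagation delay = 4664 / 201000 = 0.0232 s = 23.204 ms
Processing delay = 4.2 ms
Total one-way latency = 27.404 ms


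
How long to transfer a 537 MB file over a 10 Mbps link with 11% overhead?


Effective throughput = 10 * (1 - 11/100) = 8.9 Mbps
File size in Mb = 537 * 8 = 4296 Mb
Time = 4296 / 8.9
Time = 482.6966 seconds


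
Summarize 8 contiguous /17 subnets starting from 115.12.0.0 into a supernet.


Original prefix: /17
Number of subnets: 8 = 2^3
New prefix = 17 - 3 = 14
Supernet: 115.12.0.0/14


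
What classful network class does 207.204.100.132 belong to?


First octet: 207
Binary: 11001111
110xxxxx -> Class C (192-223)
Class C, default mask 255.255.255.0 (/24)


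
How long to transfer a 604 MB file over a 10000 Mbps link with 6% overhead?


Effective throughput = 10000 * (1 - 6/100) = 9400 Mbps
File size in Mb = 604 * 8 = 4832 Mb
Time = 4832 / 9400
Time = 0.514 seconds


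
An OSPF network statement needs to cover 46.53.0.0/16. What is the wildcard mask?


Subnet mask: 255.255.0.0
Wildcard = 255.255.255.255 - subnet mask
255 - 255 = 0
255 - 255 = 0
255 - 0 = 255
255 - 0 = 255
Wildcard: 0.0.255.255


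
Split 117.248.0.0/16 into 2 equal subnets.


New prefix = 16 + 1 = 17
Each subnet has 32768 addresses
  117.248.0.0/17
  117.248.128.0/17
Subnets: 117.248.0.0/17, 117.248.128.0/17


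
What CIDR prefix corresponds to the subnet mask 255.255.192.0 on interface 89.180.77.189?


Binary: 11111111.11111111.11000000.00000000
Count leading 1s
Prefix: /18


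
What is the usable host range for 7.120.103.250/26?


Network: 7.120.103.192
Broadcast: 7.120.103.255
First usable = network + 1
Last usable = broadcast - 1
Range: 7.120.103.193 to 7.120.103.254


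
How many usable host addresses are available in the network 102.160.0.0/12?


Host bits = 32 - 12 = 20
Total addresses = 2^20 = 1048576
Usable = total - 2 (network and broadcast)
Usable hosts: 1048574


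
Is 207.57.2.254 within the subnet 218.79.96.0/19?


Subnet network: 218.79.96.0
Test IP AND mask: 207.57.0.0
No, 207.57.2.254 is not in 218.79.96.0/19


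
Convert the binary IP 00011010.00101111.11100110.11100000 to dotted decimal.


00011010 = 26
00101111 = 47
11100110 = 230
11100000 = 224
IP: 26.47.230.224


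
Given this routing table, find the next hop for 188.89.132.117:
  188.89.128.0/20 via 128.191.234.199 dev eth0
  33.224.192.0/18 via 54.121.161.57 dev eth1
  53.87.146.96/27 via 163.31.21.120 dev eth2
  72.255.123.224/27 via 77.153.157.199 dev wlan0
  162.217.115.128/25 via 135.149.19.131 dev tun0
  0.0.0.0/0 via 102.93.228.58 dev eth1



Longest prefix match for 188.89.132.117:
  /20 188.89.128.0: MATCH
  /18 33.224.192.0: no
  /27 53.87.146.96: no
  /27 72.255.123.224: no
  /25 162.217.115.128: no
  /0 0.0.0.0: MATCH
Selected: next-hop 128.191.234.199 via eth0 (matched /20)


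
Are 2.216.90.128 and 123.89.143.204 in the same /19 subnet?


Mask: 255.255.224.0
2.216.90.128 AND mask = 2.216.64.0
123.89.143.204 AND mask = 123.89.128.0
No, different subnets (2.216.64.0 vs 123.89.128.0)


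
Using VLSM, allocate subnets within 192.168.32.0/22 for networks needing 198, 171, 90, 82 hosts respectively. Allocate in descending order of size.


198 hosts -> /24 (254 usable): 192.168.32.0/24
171 hosts -> /24 (254 usable): 192.168.33.0/24
90 hosts -> /25 (126 usable): 192.168.34.0/25
82 hosts -> /25 (126 usable): 192.168.34.128/25
Allocation: 192.168.32.0/24 (198 hosts, 254 usable); 192.168.33.0/24 (171 hosts, 254 usable); 192.168.34.0/25 (90 hosts, 126 usable); 192.168.34.128/25 (82 hosts, 126 usable)


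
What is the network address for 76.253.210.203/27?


IP:   01001100.11111101.11010010.11001011
Mask: 11111111.11111111.11111111.11100000
AND operation:
Net:  01001100.11111101.11010010.11000000
Network: 76.253.210.192/27


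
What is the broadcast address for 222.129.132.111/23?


Network: 222.129.132.0/23
Host bits = 9
Set all host bits to 1:
Broadcast: 222.129.133.255


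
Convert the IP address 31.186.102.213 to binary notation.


31 = 00011111
186 = 10111010
102 = 01100110
213 = 11010101
Binary: 00011111.10111010.01100110.11010101


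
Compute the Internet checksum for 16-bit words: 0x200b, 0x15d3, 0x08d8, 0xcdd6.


Sum all words (with carry folding):
+ 0x200b = 0x200b
+ 0x15d3 = 0x35de
+ 0x08d8 = 0x3eb6
+ 0xcdd6 = 0x0c8d
One's complement: ~0x0c8d
Checksum = 0xf372


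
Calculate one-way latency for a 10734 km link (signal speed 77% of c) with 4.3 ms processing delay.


Speed = 0.77 * 3e5 km/s = 231000 km/s
Propagation delay = 10734 / 231000 = 0.0465 s = 46.4675 ms
Processing delay = 4.3 ms
Total one-way latency = 50.7675 ms


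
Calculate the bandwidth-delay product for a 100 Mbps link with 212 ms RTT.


BDP = bandwidth * RTT
= 100 Mbps * 212 ms
= 100 * 1e6 * 212 / 1000 bits
= 21200000 bits
= 2650000 bytes
= 2587.8906 KB
BDP = 21200000 bits (2650000 bytes)


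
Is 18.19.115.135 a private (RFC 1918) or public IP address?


RFC 1918 private ranges:
  10.0.0.0/8 (10.0.0.0 - 10.255.255.255)
  172.16.0.0/12 (172.16.0.0 - 172.31.255.255)
  192.168.0.0/16 (192.168.0.0 - 192.168.255.255)
Public (not in any RFC 1918 range)


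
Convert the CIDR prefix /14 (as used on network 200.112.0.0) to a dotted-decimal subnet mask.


/14 means 14 network bits, 18 host bits
Binary: 11111111111111000000000000000000
Mask: 255.252.0.0


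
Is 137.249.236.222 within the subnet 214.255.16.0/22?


Subnet network: 214.255.16.0
Test IP AND mask: 137.249.236.0
No, 137.249.236.222 is not in 214.255.16.0/22


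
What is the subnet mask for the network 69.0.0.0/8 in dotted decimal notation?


/8 means 8 network bits, 24 host bits
Binary: 11111111000000000000000000000000
Mask: 255.0.0.0


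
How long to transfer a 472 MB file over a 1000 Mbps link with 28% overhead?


Effective throughput = 1000 * (1 - 28/100) = 720 Mbps
File size in Mb = 472 * 8 = 3776 Mb
Time = 3776 / 720
Time = 5.2444 seconds


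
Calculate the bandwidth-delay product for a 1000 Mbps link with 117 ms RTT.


BDP = bandwidth * RTT
= 1000 Mbps * 117 ms
= 1000 * 1e6 * 117 / 1000 bits
= 117000000 bits
= 14625000 bytes
= 14282.2266 KB
BDP = 117000000 bits (14625000 bytes)


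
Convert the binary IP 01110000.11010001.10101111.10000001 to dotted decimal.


01110000 = 112
11010001 = 209
10101111 = 175
10000001 = 129
IP: 112.209.175.129


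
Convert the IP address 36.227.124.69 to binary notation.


36 = 00100100
227 = 11100011
124 = 01111100
69 = 01000101
Binary: 00100100.11100011.01111100.01000101


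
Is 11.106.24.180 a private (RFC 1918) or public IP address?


RFC 1918 private ranges:
  10.0.0.0/8 (10.0.0.0 - 10.255.255.255)
  172.16.0.0/12 (172.16.0.0 - 172.31.255.255)
  192.168.0.0/16 (192.168.0.0 - 192.168.255.255)
Public (not in any RFC 1918 range)


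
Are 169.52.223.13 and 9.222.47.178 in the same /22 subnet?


Mask: 255.255.252.0
169.52.223.13 AND mask = 169.52.220.0
9.222.47.178 AND mask = 9.222.44.0
No, different subnets (169.52.220.0 vs 9.222.44.0)


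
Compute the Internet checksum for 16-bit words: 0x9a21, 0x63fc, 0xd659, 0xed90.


Sum all words (with carry folding):
+ 0x9a21 = 0x9a21
+ 0x63fc = 0xfe1d
+ 0xd659 = 0xd477
+ 0xed90 = 0xc208
One's complement: ~0xc208
Checksum = 0x3df7


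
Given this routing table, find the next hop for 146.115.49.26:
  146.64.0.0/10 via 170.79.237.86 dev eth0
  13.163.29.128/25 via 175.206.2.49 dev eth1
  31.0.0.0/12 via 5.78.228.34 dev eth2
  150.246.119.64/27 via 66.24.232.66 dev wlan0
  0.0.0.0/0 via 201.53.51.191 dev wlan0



Longest prefix match for 146.115.49.26:
  /10 146.64.0.0: MATCH
  /25 13.163.29.128: no
  /12 31.0.0.0: no
  /27 150.246.119.64: no
  /0 0.0.0.0: MATCH
Selected: next-hop 170.79.237.86 via eth0 (matched /10)


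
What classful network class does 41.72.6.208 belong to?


First octet: 41
Binary: 00101001
0xxxxxxx -> Class A (1-126)
Class A, default mask 255.0.0.0 (/8)


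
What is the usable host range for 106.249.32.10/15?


Network: 106.248.0.0
Broadcast: 106.249.255.255
First usable = network + 1
Last usable = broadcast - 1
Range: 106.248.0.1 to 106.249.255.254


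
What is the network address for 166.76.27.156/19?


IP:   10100110.01001100.00011011.10011100
Mask: 11111111.11111111.11100000.00000000
AND operation:
Net:  10100110.01001100.00000000.00000000
Network: 166.76.0.0/19


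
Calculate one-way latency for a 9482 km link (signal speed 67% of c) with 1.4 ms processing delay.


Speed = 0.67 * 3e5 km/s = 201000 km/s
Propagation delay = 9482 / 201000 = 0.0472 s = 47.1741 ms
Processing delay = 1.4 ms
Total one-way latency = 48.5741 ms


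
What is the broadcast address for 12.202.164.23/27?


Network: 12.202.164.0/27
Host bits = 5
Set all host bits to 1:
Broadcast: 12.202.164.31


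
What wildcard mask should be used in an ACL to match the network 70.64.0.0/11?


Subnet mask: 255.224.0.0
Wildcard = 255.255.255.255 - subnet mask
255 - 255 = 0
255 - 224 = 31
255 - 0 = 255
255 - 0 = 255
Wildcard: 0.31.255.255


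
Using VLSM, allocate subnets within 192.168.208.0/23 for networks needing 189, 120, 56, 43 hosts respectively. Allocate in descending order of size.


189 hosts -> /24 (254 usable): 192.168.208.0/24
120 hosts -> /25 (126 usable): 192.168.209.0/25
56 hosts -> /26 (62 usable): 192.168.209.128/26
43 hosts -> /26 (62 usable): 192.168.209.192/26
Allocation: 192.168.208.0/24 (189 hosts, 254 usable); 192.168.209.0/25 (120 hosts, 126 usable); 192.168.209.128/26 (56 hosts, 62 usable); 192.168.209.192/26 (43 hosts, 62 usable)


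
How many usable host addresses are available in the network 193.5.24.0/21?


Host bits = 32 - 21 = 11
Total addresses = 2^11 = 2048
Usable = total - 2 (network and broadcast)
Usable hosts: 2046


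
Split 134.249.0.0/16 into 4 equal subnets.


New prefix = 16 + 2 = 18
Each subnet has 16384 addresses
  134.249.0.0/18
  134.249.64.0/18
  134.249.128.0/18
  134.249.192.0/18
Subnets: 134.249.0.0/18, 134.249.64.0/18, 134.249.128.0/18, 134.249.192.0/18


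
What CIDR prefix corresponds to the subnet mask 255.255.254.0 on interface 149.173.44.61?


Binary: 11111111.11111111.11111110.00000000
Count leading 1s
Prefix: /23


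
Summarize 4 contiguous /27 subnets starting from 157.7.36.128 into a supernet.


Original prefix: /27
Number of subnets: 4 = 2^2
New prefix = 27 - 2 = 25
Supernet: 157.7.36.128/25


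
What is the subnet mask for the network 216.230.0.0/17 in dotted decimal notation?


/17 means 17 network bits, 15 host bits
Binary: 11111111111111111000000000000000
Mask: 255.255.128.0


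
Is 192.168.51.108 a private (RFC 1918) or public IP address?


RFC 1918 private ranges:
  10.0.0.0/8 (10.0.0.0 - 10.255.255.255)
  172.16.0.0/12 (172.16.0.0 - 172.31.255.255)
  192.168.0.0/16 (192.168.0.0 - 192.168.255.255)
Private (in 192.168.0.0/16)


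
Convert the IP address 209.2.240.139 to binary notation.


209 = 11010001
2 = 00000010
240 = 11110000
139 = 10001011
Binary: 11010001.00000010.11110000.10001011


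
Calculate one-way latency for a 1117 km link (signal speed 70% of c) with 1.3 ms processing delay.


Speed = 0.7 * 3e5 km/s = 210000 km/s
Propagation delay = 1117 / 210000 = 0.0053 s = 5.319 ms
Processing delay = 1.3 ms
Total one-way latency = 6.619 ms


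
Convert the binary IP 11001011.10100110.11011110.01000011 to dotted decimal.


11001011 = 203
10100110 = 166
11011110 = 222
01000011 = 67
IP: 203.166.222.67


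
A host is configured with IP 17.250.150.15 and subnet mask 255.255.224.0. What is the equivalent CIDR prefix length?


Binary: 11111111.11111111.11100000.00000000
Count leading 1s
Prefix: /19


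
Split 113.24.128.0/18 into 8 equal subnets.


New prefix = 18 + 3 = 21
Each subnet has 2048 addresses
  113.24.128.0/21
  113.24.136.0/21
  113.24.144.0/21
  113.24.152.0/21
  113.24.160.0/21
  113.24.168.0/21
  113.24.176.0/21
  113.24.184.0/21
Subnets: 113.24.128.0/21, 113.24.136.0/21, 113.24.144.0/21, 113.24.152.0/21, 113.24.160.0/21, 113.24.168.0/21, 113.24.176.0/21, 113.24.184.0/21


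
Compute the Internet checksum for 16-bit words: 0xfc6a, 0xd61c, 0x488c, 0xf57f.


Sum all words (with carry folding):
+ 0xfc6a = 0xfc6a
+ 0xd61c = 0xd287
+ 0x488c = 0x1b14
+ 0xf57f = 0x1094
One's complement: ~0x1094
Checksum = 0xef6b


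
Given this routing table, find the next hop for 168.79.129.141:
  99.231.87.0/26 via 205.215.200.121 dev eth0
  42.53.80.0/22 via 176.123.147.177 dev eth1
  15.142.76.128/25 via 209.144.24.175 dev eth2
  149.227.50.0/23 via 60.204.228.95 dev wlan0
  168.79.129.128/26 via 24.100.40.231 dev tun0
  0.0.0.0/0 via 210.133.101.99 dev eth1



Longest prefix match for 168.79.129.141:
  /26 99.231.87.0: no
  /22 42.53.80.0: no
  /25 15.142.76.128: no
  /23 149.227.50.0: no
  /26 168.79.129.128: MATCH
  /0 0.0.0.0: MATCH
Selected: next-hop 24.100.40.231 via tun0 (matched /26)


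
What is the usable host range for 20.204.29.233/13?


Network: 20.200.0.0
Broadcast: 20.207.255.255
First usable = network + 1
Last usable = broadcast - 1
Range: 20.200.0.1 to 20.207.255.254


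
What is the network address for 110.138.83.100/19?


IP:   01101110.10001010.01010011.01100100
Mask: 11111111.11111111.11100000.00000000
AND operation:
Net:  01101110.10001010.01000000.00000000
Network: 110.138.64.0/19


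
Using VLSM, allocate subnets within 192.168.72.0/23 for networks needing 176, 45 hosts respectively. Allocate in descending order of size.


176 hosts -> /24 (254 usable): 192.168.72.0/24
45 hosts -> /26 (62 usable): 192.168.73.0/26
Allocation: 192.168.72.0/24 (176 hosts, 254 usable); 192.168.73.0/26 (45 hosts, 62 usable)


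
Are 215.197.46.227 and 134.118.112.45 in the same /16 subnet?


Mask: 255.255.0.0
215.197.46.227 AND mask = 215.197.0.0
134.118.112.45 AND mask = 134.118.0.0
No, different subnets (215.197.0.0 vs 134.118.0.0)


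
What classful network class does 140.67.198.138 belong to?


First octet: 140
Binary: 10001100
10xxxxxx -> Class B (128-191)
Class B, default mask 255.255.0.0 (/16)


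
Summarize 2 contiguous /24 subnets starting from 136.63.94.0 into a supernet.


Original prefix: /24
Number of subnets: 2 = 2^1
New prefix = 24 - 1 = 23
Supernet: 136.63.94.0/23


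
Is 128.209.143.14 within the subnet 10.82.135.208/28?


Subnet network: 10.82.135.208
Test IP AND mask: 128.209.143.0
No, 128.209.143.14 is not in 10.82.135.208/28


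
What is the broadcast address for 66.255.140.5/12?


Network: 66.240.0.0/12
Host bits = 20
Set all host bits to 1:
Broadcast: 66.255.255.255


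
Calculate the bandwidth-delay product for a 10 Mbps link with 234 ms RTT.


BDP = bandwidth * RTT
= 10 Mbps * 234 ms
= 10 * 1e6 * 234 / 1000 bits
= 2340000 bits
= 292500 bytes
= 285.6445 KB
BDP = 2340000 bits (292500 bytes)


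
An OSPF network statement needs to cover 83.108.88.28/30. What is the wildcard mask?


Subnet mask: 255.255.255.252
Wildcard = 255.255.255.255 - subnet mask
255 - 255 = 0
255 - 255 = 0
255 - 255 = 0
255 - 252 = 3
Wildcard: 0.0.0.3


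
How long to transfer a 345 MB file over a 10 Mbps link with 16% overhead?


Effective throughput = 10 * (1 - 16/100) = 8.4 Mbps
File size in Mb = 345 * 8 = 2760 Mb
Time = 2760 / 8.4
Time = 328.5714 seconds


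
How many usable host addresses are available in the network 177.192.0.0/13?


Host bits = 32 - 13 = 19
Total addresses = 2^19 = 524288
Usable = total - 2 (network and broadcast)
Usable hosts: 524286


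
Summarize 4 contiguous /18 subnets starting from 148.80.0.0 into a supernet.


Original prefix: /18
Number of subnets: 4 = 2^2
New prefix = 18 - 2 = 16
Supernet: 148.80.0.0/16


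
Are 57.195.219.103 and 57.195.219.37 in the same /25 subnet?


Mask: 255.255.255.128
57.195.219.103 AND mask = 57.195.219.0
57.195.219.37 AND mask = 57.195.219.0
Yes, same subnet (57.195.219.0)


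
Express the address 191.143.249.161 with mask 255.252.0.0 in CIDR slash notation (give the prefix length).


Binary: 11111111.11111100.00000000.00000000
Count leading 1s
Prefix: /14


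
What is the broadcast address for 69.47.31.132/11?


Network: 69.32.0.0/11
Host bits = 21
Set all host bits to 1:
Broadcast: 69.63.255.255


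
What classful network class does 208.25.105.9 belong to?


First octet: 208
Binary: 11010000
110xxxxx -> Class C (192-223)
Class C, default mask 255.255.255.0 (/24)


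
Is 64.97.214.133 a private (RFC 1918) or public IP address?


RFC 1918 private ranges:
  10.0.0.0/8 (10.0.0.0 - 10.255.255.255)
  172.16.0.0/12 (172.16.0.0 - 172.31.255.255)
  192.168.0.0/16 (192.168.0.0 - 192.168.255.255)
Public (not in any RFC 1918 range)


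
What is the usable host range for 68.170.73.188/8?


Network: 68.0.0.0
Broadcast: 68.255.255.255
First usable = network + 1
Last usable = broadcast - 1
Range: 68.0.0.1 to 68.255.255.254


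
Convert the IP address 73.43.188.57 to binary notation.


73 = 01001001
43 = 00101011
188 = 10111100
57 = 00111001
Binary: 01001001.00101011.10111100.00111001


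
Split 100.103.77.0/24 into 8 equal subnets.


New prefix = 24 + 3 = 27
Each subnet has 32 addresses
  100.103.77.0/27
  100.103.77.32/27
  100.103.77.64/27
  100.103.77.96/27
  100.103.77.128/27
  100.103.77.160/27
  100.103.77.192/27
  100.103.77.224/27
Subnets: 100.103.77.0/27, 100.103.77.32/27, 100.103.77.64/27, 100.103.77.96/27, 100.103.77.128/27, 100.103.77.160/27, 100.103.77.192/27, 100.103.77.224/27


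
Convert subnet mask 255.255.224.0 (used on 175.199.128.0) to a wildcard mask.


Subnet mask: 255.255.224.0
Wildcard = 255.255.255.255 - subnet mask
255 - 255 = 0
255 - 255 = 0
255 - 224 = 31
255 - 0 = 255
Wildcard: 0.0.31.255


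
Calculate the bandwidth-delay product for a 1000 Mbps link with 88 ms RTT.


BDP = bandwidth * RTT
= 1000 Mbps * 88 ms
= 1000 * 1e6 * 88 / 1000 bits
= 88000000 bits
= 11000000 bytes
= 10742.1875 KB
BDP = 88000000 bits (11000000 bytes)
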